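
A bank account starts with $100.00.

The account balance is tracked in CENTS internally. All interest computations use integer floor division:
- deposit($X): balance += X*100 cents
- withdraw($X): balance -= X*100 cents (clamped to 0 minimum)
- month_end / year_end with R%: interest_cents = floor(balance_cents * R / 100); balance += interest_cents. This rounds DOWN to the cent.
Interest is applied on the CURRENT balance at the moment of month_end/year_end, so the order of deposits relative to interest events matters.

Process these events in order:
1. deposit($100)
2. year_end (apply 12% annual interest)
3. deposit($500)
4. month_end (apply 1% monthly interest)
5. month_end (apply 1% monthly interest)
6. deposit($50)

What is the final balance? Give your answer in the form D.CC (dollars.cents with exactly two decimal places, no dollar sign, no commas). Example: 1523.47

Answer: 788.55

Derivation:
After 1 (deposit($100)): balance=$200.00 total_interest=$0.00
After 2 (year_end (apply 12% annual interest)): balance=$224.00 total_interest=$24.00
After 3 (deposit($500)): balance=$724.00 total_interest=$24.00
After 4 (month_end (apply 1% monthly interest)): balance=$731.24 total_interest=$31.24
After 5 (month_end (apply 1% monthly interest)): balance=$738.55 total_interest=$38.55
After 6 (deposit($50)): balance=$788.55 total_interest=$38.55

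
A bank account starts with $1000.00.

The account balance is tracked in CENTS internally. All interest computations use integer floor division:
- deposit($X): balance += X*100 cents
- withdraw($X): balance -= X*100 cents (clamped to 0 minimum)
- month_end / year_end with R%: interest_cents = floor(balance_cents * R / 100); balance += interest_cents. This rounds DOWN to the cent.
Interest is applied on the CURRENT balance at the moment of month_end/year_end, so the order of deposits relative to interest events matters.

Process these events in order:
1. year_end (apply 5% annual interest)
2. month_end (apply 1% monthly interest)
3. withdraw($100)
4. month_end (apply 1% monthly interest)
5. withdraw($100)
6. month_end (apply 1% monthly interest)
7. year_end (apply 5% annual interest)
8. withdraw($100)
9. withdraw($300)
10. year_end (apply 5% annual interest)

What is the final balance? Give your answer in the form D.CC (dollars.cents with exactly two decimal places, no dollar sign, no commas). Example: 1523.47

Answer: 548.87

Derivation:
After 1 (year_end (apply 5% annual interest)): balance=$1050.00 total_interest=$50.00
After 2 (month_end (apply 1% monthly interest)): balance=$1060.50 total_interest=$60.50
After 3 (withdraw($100)): balance=$960.50 total_interest=$60.50
After 4 (month_end (apply 1% monthly interest)): balance=$970.10 total_interest=$70.10
After 5 (withdraw($100)): balance=$870.10 total_interest=$70.10
After 6 (month_end (apply 1% monthly interest)): balance=$878.80 total_interest=$78.80
After 7 (year_end (apply 5% annual interest)): balance=$922.74 total_interest=$122.74
After 8 (withdraw($100)): balance=$822.74 total_interest=$122.74
After 9 (withdraw($300)): balance=$522.74 total_interest=$122.74
After 10 (year_end (apply 5% annual interest)): balance=$548.87 total_interest=$148.87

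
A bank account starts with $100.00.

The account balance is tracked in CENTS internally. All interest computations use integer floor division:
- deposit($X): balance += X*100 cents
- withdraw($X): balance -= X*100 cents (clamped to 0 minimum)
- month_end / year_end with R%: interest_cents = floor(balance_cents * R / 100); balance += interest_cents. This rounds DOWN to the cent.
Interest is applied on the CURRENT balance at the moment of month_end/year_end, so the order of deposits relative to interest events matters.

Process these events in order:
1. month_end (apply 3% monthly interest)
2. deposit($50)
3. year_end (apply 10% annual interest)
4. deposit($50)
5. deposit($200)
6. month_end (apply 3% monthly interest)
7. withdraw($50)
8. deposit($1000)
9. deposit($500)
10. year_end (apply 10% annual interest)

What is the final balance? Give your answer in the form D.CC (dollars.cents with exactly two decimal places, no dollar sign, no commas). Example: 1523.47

After 1 (month_end (apply 3% monthly interest)): balance=$103.00 total_interest=$3.00
After 2 (deposit($50)): balance=$153.00 total_interest=$3.00
After 3 (year_end (apply 10% annual interest)): balance=$168.30 total_interest=$18.30
After 4 (deposit($50)): balance=$218.30 total_interest=$18.30
After 5 (deposit($200)): balance=$418.30 total_interest=$18.30
After 6 (month_end (apply 3% monthly interest)): balance=$430.84 total_interest=$30.84
After 7 (withdraw($50)): balance=$380.84 total_interest=$30.84
After 8 (deposit($1000)): balance=$1380.84 total_interest=$30.84
After 9 (deposit($500)): balance=$1880.84 total_interest=$30.84
After 10 (year_end (apply 10% annual interest)): balance=$2068.92 total_interest=$218.92

Answer: 2068.92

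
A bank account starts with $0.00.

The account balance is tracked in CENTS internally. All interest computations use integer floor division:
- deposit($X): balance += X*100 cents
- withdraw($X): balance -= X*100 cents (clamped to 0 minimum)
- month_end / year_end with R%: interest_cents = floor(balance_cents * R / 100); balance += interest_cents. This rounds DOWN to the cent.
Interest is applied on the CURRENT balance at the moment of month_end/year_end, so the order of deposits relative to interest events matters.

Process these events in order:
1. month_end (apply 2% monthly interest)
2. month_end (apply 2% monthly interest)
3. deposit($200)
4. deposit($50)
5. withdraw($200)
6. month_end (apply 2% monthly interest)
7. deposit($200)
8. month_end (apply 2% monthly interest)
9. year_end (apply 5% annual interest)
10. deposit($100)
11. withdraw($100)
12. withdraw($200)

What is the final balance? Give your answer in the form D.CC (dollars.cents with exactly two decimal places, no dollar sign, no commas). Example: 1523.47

After 1 (month_end (apply 2% monthly interest)): balance=$0.00 total_interest=$0.00
After 2 (month_end (apply 2% monthly interest)): balance=$0.00 total_interest=$0.00
After 3 (deposit($200)): balance=$200.00 total_interest=$0.00
After 4 (deposit($50)): balance=$250.00 total_interest=$0.00
After 5 (withdraw($200)): balance=$50.00 total_interest=$0.00
After 6 (month_end (apply 2% monthly interest)): balance=$51.00 total_interest=$1.00
After 7 (deposit($200)): balance=$251.00 total_interest=$1.00
After 8 (month_end (apply 2% monthly interest)): balance=$256.02 total_interest=$6.02
After 9 (year_end (apply 5% annual interest)): balance=$268.82 total_interest=$18.82
After 10 (deposit($100)): balance=$368.82 total_interest=$18.82
After 11 (withdraw($100)): balance=$268.82 total_interest=$18.82
After 12 (withdraw($200)): balance=$68.82 total_interest=$18.82

Answer: 68.82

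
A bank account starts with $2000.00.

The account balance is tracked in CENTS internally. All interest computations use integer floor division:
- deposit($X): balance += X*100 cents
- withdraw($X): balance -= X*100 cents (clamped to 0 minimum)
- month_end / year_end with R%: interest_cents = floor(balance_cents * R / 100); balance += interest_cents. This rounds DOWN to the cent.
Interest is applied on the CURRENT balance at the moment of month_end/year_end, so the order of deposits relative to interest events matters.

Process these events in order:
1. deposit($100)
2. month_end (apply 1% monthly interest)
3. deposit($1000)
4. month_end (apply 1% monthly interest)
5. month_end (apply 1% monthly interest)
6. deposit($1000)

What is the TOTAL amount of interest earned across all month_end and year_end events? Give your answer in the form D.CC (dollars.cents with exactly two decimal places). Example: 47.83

After 1 (deposit($100)): balance=$2100.00 total_interest=$0.00
After 2 (month_end (apply 1% monthly interest)): balance=$2121.00 total_interest=$21.00
After 3 (deposit($1000)): balance=$3121.00 total_interest=$21.00
After 4 (month_end (apply 1% monthly interest)): balance=$3152.21 total_interest=$52.21
After 5 (month_end (apply 1% monthly interest)): balance=$3183.73 total_interest=$83.73
After 6 (deposit($1000)): balance=$4183.73 total_interest=$83.73

Answer: 83.73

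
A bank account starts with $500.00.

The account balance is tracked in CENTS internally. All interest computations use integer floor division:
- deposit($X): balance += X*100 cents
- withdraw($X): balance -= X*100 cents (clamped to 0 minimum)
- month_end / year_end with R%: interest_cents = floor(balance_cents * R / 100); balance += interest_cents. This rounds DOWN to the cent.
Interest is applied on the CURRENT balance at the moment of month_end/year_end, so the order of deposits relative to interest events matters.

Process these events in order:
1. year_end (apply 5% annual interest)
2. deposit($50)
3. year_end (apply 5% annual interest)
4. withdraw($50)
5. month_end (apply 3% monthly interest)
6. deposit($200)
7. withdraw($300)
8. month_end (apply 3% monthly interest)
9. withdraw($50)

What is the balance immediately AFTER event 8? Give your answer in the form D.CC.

Answer: 484.47

Derivation:
After 1 (year_end (apply 5% annual interest)): balance=$525.00 total_interest=$25.00
After 2 (deposit($50)): balance=$575.00 total_interest=$25.00
After 3 (year_end (apply 5% annual interest)): balance=$603.75 total_interest=$53.75
After 4 (withdraw($50)): balance=$553.75 total_interest=$53.75
After 5 (month_end (apply 3% monthly interest)): balance=$570.36 total_interest=$70.36
After 6 (deposit($200)): balance=$770.36 total_interest=$70.36
After 7 (withdraw($300)): balance=$470.36 total_interest=$70.36
After 8 (month_end (apply 3% monthly interest)): balance=$484.47 total_interest=$84.47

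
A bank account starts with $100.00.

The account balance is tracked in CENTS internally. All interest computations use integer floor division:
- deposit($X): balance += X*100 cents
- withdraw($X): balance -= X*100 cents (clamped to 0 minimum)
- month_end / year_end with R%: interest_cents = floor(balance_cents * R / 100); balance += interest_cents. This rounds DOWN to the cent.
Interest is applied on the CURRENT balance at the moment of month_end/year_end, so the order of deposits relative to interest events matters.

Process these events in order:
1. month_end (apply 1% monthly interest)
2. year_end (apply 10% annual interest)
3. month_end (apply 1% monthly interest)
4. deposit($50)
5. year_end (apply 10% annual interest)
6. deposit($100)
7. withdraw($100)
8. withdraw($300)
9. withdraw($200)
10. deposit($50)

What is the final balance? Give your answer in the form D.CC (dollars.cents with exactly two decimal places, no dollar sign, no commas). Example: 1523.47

After 1 (month_end (apply 1% monthly interest)): balance=$101.00 total_interest=$1.00
After 2 (year_end (apply 10% annual interest)): balance=$111.10 total_interest=$11.10
After 3 (month_end (apply 1% monthly interest)): balance=$112.21 total_interest=$12.21
After 4 (deposit($50)): balance=$162.21 total_interest=$12.21
After 5 (year_end (apply 10% annual interest)): balance=$178.43 total_interest=$28.43
After 6 (deposit($100)): balance=$278.43 total_interest=$28.43
After 7 (withdraw($100)): balance=$178.43 total_interest=$28.43
After 8 (withdraw($300)): balance=$0.00 total_interest=$28.43
After 9 (withdraw($200)): balance=$0.00 total_interest=$28.43
After 10 (deposit($50)): balance=$50.00 total_interest=$28.43

Answer: 50.00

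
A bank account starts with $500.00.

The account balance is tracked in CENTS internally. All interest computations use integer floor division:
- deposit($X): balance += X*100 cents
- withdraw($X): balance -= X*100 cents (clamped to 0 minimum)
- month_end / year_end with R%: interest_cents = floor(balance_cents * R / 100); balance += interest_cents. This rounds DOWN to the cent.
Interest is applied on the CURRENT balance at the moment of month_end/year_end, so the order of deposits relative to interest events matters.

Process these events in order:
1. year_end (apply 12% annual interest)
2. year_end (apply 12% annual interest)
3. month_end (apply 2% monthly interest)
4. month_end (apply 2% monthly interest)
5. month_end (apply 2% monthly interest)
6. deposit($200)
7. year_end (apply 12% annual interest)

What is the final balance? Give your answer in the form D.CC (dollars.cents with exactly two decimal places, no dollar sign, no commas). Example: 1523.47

Answer: 969.44

Derivation:
After 1 (year_end (apply 12% annual interest)): balance=$560.00 total_interest=$60.00
After 2 (year_end (apply 12% annual interest)): balance=$627.20 total_interest=$127.20
After 3 (month_end (apply 2% monthly interest)): balance=$639.74 total_interest=$139.74
After 4 (month_end (apply 2% monthly interest)): balance=$652.53 total_interest=$152.53
After 5 (month_end (apply 2% monthly interest)): balance=$665.58 total_interest=$165.58
After 6 (deposit($200)): balance=$865.58 total_interest=$165.58
After 7 (year_end (apply 12% annual interest)): balance=$969.44 total_interest=$269.44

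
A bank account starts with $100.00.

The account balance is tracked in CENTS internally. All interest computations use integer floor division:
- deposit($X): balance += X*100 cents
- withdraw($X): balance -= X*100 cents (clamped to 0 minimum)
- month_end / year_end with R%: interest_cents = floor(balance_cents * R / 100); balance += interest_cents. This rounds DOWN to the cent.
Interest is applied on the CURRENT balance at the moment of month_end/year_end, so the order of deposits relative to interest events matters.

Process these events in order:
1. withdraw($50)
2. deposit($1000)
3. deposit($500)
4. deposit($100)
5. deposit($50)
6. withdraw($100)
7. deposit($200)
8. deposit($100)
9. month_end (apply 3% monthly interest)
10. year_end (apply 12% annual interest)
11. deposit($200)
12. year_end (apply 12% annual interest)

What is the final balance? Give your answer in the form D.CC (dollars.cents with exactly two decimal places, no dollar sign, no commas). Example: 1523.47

After 1 (withdraw($50)): balance=$50.00 total_interest=$0.00
After 2 (deposit($1000)): balance=$1050.00 total_interest=$0.00
After 3 (deposit($500)): balance=$1550.00 total_interest=$0.00
After 4 (deposit($100)): balance=$1650.00 total_interest=$0.00
After 5 (deposit($50)): balance=$1700.00 total_interest=$0.00
After 6 (withdraw($100)): balance=$1600.00 total_interest=$0.00
After 7 (deposit($200)): balance=$1800.00 total_interest=$0.00
After 8 (deposit($100)): balance=$1900.00 total_interest=$0.00
After 9 (month_end (apply 3% monthly interest)): balance=$1957.00 total_interest=$57.00
After 10 (year_end (apply 12% annual interest)): balance=$2191.84 total_interest=$291.84
After 11 (deposit($200)): balance=$2391.84 total_interest=$291.84
After 12 (year_end (apply 12% annual interest)): balance=$2678.86 total_interest=$578.86

Answer: 2678.86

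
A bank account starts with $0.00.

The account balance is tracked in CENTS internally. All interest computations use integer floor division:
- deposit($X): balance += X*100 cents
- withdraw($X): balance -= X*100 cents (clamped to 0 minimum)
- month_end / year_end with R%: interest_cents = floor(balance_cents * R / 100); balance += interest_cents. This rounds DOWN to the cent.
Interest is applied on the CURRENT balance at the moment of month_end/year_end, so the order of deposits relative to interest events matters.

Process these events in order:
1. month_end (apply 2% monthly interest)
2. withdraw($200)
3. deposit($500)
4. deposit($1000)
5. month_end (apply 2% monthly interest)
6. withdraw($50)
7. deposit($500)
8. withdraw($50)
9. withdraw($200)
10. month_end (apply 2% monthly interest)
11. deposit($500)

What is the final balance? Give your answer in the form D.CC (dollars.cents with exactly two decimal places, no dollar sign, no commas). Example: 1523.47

Answer: 2264.60

Derivation:
After 1 (month_end (apply 2% monthly interest)): balance=$0.00 total_interest=$0.00
After 2 (withdraw($200)): balance=$0.00 total_interest=$0.00
After 3 (deposit($500)): balance=$500.00 total_interest=$0.00
After 4 (deposit($1000)): balance=$1500.00 total_interest=$0.00
After 5 (month_end (apply 2% monthly interest)): balance=$1530.00 total_interest=$30.00
After 6 (withdraw($50)): balance=$1480.00 total_interest=$30.00
After 7 (deposit($500)): balance=$1980.00 total_interest=$30.00
After 8 (withdraw($50)): balance=$1930.00 total_interest=$30.00
After 9 (withdraw($200)): balance=$1730.00 total_interest=$30.00
After 10 (month_end (apply 2% monthly interest)): balance=$1764.60 total_interest=$64.60
After 11 (deposit($500)): balance=$2264.60 total_interest=$64.60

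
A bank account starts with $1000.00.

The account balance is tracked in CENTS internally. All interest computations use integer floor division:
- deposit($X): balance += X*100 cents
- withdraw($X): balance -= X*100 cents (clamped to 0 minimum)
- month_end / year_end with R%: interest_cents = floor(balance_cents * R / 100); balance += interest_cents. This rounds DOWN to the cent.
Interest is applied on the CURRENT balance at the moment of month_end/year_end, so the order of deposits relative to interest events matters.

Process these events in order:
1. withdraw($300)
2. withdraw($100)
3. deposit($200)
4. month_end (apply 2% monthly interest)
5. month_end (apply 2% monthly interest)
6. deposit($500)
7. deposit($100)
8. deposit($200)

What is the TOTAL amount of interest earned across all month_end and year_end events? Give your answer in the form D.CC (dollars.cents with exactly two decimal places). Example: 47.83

Answer: 32.32

Derivation:
After 1 (withdraw($300)): balance=$700.00 total_interest=$0.00
After 2 (withdraw($100)): balance=$600.00 total_interest=$0.00
After 3 (deposit($200)): balance=$800.00 total_interest=$0.00
After 4 (month_end (apply 2% monthly interest)): balance=$816.00 total_interest=$16.00
After 5 (month_end (apply 2% monthly interest)): balance=$832.32 total_interest=$32.32
After 6 (deposit($500)): balance=$1332.32 total_interest=$32.32
After 7 (deposit($100)): balance=$1432.32 total_interest=$32.32
After 8 (deposit($200)): balance=$1632.32 total_interest=$32.32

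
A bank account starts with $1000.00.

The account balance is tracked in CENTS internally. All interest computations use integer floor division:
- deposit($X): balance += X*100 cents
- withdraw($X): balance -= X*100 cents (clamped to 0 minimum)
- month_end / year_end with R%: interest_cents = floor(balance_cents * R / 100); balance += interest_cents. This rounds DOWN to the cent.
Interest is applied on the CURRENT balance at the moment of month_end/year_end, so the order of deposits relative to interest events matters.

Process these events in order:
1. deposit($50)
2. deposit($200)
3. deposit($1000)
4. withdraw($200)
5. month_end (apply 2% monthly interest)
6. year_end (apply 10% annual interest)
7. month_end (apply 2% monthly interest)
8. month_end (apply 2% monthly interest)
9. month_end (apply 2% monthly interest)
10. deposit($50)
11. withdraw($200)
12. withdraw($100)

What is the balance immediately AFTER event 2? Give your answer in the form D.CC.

Answer: 1250.00

Derivation:
After 1 (deposit($50)): balance=$1050.00 total_interest=$0.00
After 2 (deposit($200)): balance=$1250.00 total_interest=$0.00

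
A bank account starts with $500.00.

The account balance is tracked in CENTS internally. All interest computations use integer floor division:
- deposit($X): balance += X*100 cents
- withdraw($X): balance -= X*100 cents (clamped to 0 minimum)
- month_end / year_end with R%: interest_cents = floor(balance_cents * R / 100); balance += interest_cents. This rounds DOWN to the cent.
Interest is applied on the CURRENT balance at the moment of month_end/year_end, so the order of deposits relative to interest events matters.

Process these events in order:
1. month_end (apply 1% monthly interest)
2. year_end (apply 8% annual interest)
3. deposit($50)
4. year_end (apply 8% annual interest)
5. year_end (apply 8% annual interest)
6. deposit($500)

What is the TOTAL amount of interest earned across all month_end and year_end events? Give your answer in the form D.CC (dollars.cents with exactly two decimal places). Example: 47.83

After 1 (month_end (apply 1% monthly interest)): balance=$505.00 total_interest=$5.00
After 2 (year_end (apply 8% annual interest)): balance=$545.40 total_interest=$45.40
After 3 (deposit($50)): balance=$595.40 total_interest=$45.40
After 4 (year_end (apply 8% annual interest)): balance=$643.03 total_interest=$93.03
After 5 (year_end (apply 8% annual interest)): balance=$694.47 total_interest=$144.47
After 6 (deposit($500)): balance=$1194.47 total_interest=$144.47

Answer: 144.47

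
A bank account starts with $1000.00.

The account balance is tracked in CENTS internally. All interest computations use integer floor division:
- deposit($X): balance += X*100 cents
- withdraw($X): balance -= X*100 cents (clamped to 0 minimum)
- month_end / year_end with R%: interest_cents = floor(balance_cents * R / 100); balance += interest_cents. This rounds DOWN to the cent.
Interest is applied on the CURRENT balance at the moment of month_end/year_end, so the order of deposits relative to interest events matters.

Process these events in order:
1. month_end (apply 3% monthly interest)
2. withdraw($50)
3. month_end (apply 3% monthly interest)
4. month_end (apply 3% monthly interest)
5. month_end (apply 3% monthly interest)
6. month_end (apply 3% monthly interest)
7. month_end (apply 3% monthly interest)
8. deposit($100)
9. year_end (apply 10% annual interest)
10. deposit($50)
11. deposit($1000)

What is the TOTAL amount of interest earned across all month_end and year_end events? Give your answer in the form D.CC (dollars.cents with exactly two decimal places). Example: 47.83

After 1 (month_end (apply 3% monthly interest)): balance=$1030.00 total_interest=$30.00
After 2 (withdraw($50)): balance=$980.00 total_interest=$30.00
After 3 (month_end (apply 3% monthly interest)): balance=$1009.40 total_interest=$59.40
After 4 (month_end (apply 3% monthly interest)): balance=$1039.68 total_interest=$89.68
After 5 (month_end (apply 3% monthly interest)): balance=$1070.87 total_interest=$120.87
After 6 (month_end (apply 3% monthly interest)): balance=$1102.99 total_interest=$152.99
After 7 (month_end (apply 3% monthly interest)): balance=$1136.07 total_interest=$186.07
After 8 (deposit($100)): balance=$1236.07 total_interest=$186.07
After 9 (year_end (apply 10% annual interest)): balance=$1359.67 total_interest=$309.67
After 10 (deposit($50)): balance=$1409.67 total_interest=$309.67
After 11 (deposit($1000)): balance=$2409.67 total_interest=$309.67

Answer: 309.67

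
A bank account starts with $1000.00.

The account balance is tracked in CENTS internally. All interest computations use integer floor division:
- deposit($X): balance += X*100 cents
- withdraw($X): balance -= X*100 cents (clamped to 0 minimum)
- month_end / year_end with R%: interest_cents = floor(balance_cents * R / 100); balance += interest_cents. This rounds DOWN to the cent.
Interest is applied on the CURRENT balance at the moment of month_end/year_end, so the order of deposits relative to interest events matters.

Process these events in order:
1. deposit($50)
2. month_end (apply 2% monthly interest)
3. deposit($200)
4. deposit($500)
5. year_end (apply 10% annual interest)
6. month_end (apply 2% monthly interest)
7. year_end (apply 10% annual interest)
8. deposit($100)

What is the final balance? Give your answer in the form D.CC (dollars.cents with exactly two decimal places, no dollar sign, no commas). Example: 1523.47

Answer: 2285.76

Derivation:
After 1 (deposit($50)): balance=$1050.00 total_interest=$0.00
After 2 (month_end (apply 2% monthly interest)): balance=$1071.00 total_interest=$21.00
After 3 (deposit($200)): balance=$1271.00 total_interest=$21.00
After 4 (deposit($500)): balance=$1771.00 total_interest=$21.00
After 5 (year_end (apply 10% annual interest)): balance=$1948.10 total_interest=$198.10
After 6 (month_end (apply 2% monthly interest)): balance=$1987.06 total_interest=$237.06
After 7 (year_end (apply 10% annual interest)): balance=$2185.76 total_interest=$435.76
After 8 (deposit($100)): balance=$2285.76 total_interest=$435.76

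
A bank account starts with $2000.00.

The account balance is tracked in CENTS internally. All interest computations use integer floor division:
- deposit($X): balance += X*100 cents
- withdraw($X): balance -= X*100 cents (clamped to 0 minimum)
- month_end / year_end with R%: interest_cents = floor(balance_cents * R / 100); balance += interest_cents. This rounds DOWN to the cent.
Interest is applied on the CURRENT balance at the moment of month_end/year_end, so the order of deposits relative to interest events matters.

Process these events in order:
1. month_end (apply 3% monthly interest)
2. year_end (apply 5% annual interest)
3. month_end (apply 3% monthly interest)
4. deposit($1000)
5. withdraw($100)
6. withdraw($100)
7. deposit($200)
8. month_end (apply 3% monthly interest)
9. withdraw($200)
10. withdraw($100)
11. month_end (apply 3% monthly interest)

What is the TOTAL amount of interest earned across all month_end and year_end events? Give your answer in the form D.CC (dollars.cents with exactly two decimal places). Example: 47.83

After 1 (month_end (apply 3% monthly interest)): balance=$2060.00 total_interest=$60.00
After 2 (year_end (apply 5% annual interest)): balance=$2163.00 total_interest=$163.00
After 3 (month_end (apply 3% monthly interest)): balance=$2227.89 total_interest=$227.89
After 4 (deposit($1000)): balance=$3227.89 total_interest=$227.89
After 5 (withdraw($100)): balance=$3127.89 total_interest=$227.89
After 6 (withdraw($100)): balance=$3027.89 total_interest=$227.89
After 7 (deposit($200)): balance=$3227.89 total_interest=$227.89
After 8 (month_end (apply 3% monthly interest)): balance=$3324.72 total_interest=$324.72
After 9 (withdraw($200)): balance=$3124.72 total_interest=$324.72
After 10 (withdraw($100)): balance=$3024.72 total_interest=$324.72
After 11 (month_end (apply 3% monthly interest)): balance=$3115.46 total_interest=$415.46

Answer: 415.46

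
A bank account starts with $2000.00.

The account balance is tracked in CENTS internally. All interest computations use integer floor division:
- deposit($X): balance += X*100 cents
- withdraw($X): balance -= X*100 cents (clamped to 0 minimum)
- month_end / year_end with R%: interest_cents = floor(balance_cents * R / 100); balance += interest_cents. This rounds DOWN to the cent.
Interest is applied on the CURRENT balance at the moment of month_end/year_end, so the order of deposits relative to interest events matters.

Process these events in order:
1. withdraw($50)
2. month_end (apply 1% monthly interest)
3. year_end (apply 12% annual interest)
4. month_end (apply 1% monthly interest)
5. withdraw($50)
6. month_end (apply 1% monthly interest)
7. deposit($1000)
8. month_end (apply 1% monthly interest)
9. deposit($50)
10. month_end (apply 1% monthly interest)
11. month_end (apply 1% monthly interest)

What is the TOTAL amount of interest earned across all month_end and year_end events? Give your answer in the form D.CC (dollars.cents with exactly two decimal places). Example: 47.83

Answer: 397.60

Derivation:
After 1 (withdraw($50)): balance=$1950.00 total_interest=$0.00
After 2 (month_end (apply 1% monthly interest)): balance=$1969.50 total_interest=$19.50
After 3 (year_end (apply 12% annual interest)): balance=$2205.84 total_interest=$255.84
After 4 (month_end (apply 1% monthly interest)): balance=$2227.89 total_interest=$277.89
After 5 (withdraw($50)): balance=$2177.89 total_interest=$277.89
After 6 (month_end (apply 1% monthly interest)): balance=$2199.66 total_interest=$299.66
After 7 (deposit($1000)): balance=$3199.66 total_interest=$299.66
After 8 (month_end (apply 1% monthly interest)): balance=$3231.65 total_interest=$331.65
After 9 (deposit($50)): balance=$3281.65 total_interest=$331.65
After 10 (month_end (apply 1% monthly interest)): balance=$3314.46 total_interest=$364.46
After 11 (month_end (apply 1% monthly interest)): balance=$3347.60 total_interest=$397.60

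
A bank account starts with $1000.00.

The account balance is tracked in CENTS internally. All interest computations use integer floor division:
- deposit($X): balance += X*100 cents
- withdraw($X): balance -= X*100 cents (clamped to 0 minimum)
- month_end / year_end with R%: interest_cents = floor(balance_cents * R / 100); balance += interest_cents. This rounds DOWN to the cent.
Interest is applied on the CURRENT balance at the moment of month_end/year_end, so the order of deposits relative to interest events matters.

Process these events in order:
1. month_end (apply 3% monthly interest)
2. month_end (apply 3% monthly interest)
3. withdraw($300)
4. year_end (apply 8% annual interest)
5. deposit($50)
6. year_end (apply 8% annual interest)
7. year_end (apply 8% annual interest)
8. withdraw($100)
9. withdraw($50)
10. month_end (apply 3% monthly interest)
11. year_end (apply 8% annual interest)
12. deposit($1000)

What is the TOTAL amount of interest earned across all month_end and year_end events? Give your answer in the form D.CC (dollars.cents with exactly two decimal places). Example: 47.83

After 1 (month_end (apply 3% monthly interest)): balance=$1030.00 total_interest=$30.00
After 2 (month_end (apply 3% monthly interest)): balance=$1060.90 total_interest=$60.90
After 3 (withdraw($300)): balance=$760.90 total_interest=$60.90
After 4 (year_end (apply 8% annual interest)): balance=$821.77 total_interest=$121.77
After 5 (deposit($50)): balance=$871.77 total_interest=$121.77
After 6 (year_end (apply 8% annual interest)): balance=$941.51 total_interest=$191.51
After 7 (year_end (apply 8% annual interest)): balance=$1016.83 total_interest=$266.83
After 8 (withdraw($100)): balance=$916.83 total_interest=$266.83
After 9 (withdraw($50)): balance=$866.83 total_interest=$266.83
After 10 (month_end (apply 3% monthly interest)): balance=$892.83 total_interest=$292.83
After 11 (year_end (apply 8% annual interest)): balance=$964.25 total_interest=$364.25
After 12 (deposit($1000)): balance=$1964.25 total_interest=$364.25

Answer: 364.25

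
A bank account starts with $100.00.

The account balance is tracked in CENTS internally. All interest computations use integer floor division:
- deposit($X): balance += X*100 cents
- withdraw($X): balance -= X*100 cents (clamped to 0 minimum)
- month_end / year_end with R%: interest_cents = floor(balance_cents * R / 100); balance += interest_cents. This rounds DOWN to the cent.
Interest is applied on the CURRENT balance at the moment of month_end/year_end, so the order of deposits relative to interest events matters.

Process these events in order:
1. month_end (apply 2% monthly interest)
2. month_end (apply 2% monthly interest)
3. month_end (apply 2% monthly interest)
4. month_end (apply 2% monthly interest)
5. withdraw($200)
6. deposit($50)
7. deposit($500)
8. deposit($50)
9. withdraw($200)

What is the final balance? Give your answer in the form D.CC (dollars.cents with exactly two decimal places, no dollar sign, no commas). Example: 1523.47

After 1 (month_end (apply 2% monthly interest)): balance=$102.00 total_interest=$2.00
After 2 (month_end (apply 2% monthly interest)): balance=$104.04 total_interest=$4.04
After 3 (month_end (apply 2% monthly interest)): balance=$106.12 total_interest=$6.12
After 4 (month_end (apply 2% monthly interest)): balance=$108.24 total_interest=$8.24
After 5 (withdraw($200)): balance=$0.00 total_interest=$8.24
After 6 (deposit($50)): balance=$50.00 total_interest=$8.24
After 7 (deposit($500)): balance=$550.00 total_interest=$8.24
After 8 (deposit($50)): balance=$600.00 total_interest=$8.24
After 9 (withdraw($200)): balance=$400.00 total_interest=$8.24

Answer: 400.00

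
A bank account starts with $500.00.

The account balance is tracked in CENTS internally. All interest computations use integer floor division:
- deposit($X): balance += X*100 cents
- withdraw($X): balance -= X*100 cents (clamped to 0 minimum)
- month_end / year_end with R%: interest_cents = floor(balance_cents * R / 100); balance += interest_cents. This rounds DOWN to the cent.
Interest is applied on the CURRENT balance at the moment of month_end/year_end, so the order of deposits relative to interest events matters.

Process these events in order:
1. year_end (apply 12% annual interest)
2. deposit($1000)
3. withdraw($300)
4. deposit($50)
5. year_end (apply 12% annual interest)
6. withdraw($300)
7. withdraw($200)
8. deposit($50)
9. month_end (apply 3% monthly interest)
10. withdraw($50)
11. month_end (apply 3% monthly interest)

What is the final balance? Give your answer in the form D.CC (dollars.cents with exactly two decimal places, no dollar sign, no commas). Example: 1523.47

After 1 (year_end (apply 12% annual interest)): balance=$560.00 total_interest=$60.00
After 2 (deposit($1000)): balance=$1560.00 total_interest=$60.00
After 3 (withdraw($300)): balance=$1260.00 total_interest=$60.00
After 4 (deposit($50)): balance=$1310.00 total_interest=$60.00
After 5 (year_end (apply 12% annual interest)): balance=$1467.20 total_interest=$217.20
After 6 (withdraw($300)): balance=$1167.20 total_interest=$217.20
After 7 (withdraw($200)): balance=$967.20 total_interest=$217.20
After 8 (deposit($50)): balance=$1017.20 total_interest=$217.20
After 9 (month_end (apply 3% monthly interest)): balance=$1047.71 total_interest=$247.71
After 10 (withdraw($50)): balance=$997.71 total_interest=$247.71
After 11 (month_end (apply 3% monthly interest)): balance=$1027.64 total_interest=$277.64

Answer: 1027.64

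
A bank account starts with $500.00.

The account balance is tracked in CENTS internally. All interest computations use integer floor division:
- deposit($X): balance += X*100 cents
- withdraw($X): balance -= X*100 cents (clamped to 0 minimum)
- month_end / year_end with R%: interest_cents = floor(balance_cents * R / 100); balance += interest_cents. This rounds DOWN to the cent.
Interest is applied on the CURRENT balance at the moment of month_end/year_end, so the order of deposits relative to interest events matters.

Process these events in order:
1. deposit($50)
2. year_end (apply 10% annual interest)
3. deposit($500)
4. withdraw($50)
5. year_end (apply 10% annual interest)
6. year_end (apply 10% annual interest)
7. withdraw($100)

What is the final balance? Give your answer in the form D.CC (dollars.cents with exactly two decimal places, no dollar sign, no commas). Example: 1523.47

After 1 (deposit($50)): balance=$550.00 total_interest=$0.00
After 2 (year_end (apply 10% annual interest)): balance=$605.00 total_interest=$55.00
After 3 (deposit($500)): balance=$1105.00 total_interest=$55.00
After 4 (withdraw($50)): balance=$1055.00 total_interest=$55.00
After 5 (year_end (apply 10% annual interest)): balance=$1160.50 total_interest=$160.50
After 6 (year_end (apply 10% annual interest)): balance=$1276.55 total_interest=$276.55
After 7 (withdraw($100)): balance=$1176.55 total_interest=$276.55

Answer: 1176.55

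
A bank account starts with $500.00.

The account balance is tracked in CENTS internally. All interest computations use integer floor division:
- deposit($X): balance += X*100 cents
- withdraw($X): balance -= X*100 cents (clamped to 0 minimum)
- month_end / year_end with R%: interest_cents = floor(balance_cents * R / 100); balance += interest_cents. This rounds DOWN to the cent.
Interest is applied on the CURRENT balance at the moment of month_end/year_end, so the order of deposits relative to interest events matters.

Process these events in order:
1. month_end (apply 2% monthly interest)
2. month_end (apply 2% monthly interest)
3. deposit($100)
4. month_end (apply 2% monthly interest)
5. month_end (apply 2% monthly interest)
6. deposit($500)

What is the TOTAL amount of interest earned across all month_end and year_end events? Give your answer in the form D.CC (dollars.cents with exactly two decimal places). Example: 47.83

After 1 (month_end (apply 2% monthly interest)): balance=$510.00 total_interest=$10.00
After 2 (month_end (apply 2% monthly interest)): balance=$520.20 total_interest=$20.20
After 3 (deposit($100)): balance=$620.20 total_interest=$20.20
After 4 (month_end (apply 2% monthly interest)): balance=$632.60 total_interest=$32.60
After 5 (month_end (apply 2% monthly interest)): balance=$645.25 total_interest=$45.25
After 6 (deposit($500)): balance=$1145.25 total_interest=$45.25

Answer: 45.25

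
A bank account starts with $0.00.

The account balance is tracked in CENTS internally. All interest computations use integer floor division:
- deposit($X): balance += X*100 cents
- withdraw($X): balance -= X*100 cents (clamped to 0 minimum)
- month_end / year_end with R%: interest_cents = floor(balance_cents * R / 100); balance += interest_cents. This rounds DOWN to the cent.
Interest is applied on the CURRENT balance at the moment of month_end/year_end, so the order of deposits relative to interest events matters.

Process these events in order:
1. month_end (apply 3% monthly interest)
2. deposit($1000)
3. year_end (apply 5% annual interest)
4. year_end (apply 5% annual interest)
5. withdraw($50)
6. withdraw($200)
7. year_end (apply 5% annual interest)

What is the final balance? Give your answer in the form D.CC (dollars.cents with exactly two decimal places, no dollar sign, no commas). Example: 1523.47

Answer: 895.12

Derivation:
After 1 (month_end (apply 3% monthly interest)): balance=$0.00 total_interest=$0.00
After 2 (deposit($1000)): balance=$1000.00 total_interest=$0.00
After 3 (year_end (apply 5% annual interest)): balance=$1050.00 total_interest=$50.00
After 4 (year_end (apply 5% annual interest)): balance=$1102.50 total_interest=$102.50
After 5 (withdraw($50)): balance=$1052.50 total_interest=$102.50
After 6 (withdraw($200)): balance=$852.50 total_interest=$102.50
After 7 (year_end (apply 5% annual interest)): balance=$895.12 total_interest=$145.12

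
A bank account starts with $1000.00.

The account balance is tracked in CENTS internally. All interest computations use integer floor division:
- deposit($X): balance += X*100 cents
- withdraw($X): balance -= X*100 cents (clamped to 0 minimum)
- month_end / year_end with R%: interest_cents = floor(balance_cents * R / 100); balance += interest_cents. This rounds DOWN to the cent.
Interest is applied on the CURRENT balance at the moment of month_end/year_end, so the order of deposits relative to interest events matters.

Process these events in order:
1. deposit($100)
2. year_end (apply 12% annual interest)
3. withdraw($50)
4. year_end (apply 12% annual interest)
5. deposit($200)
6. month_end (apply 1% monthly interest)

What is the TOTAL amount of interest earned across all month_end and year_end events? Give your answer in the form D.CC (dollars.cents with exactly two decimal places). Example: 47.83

After 1 (deposit($100)): balance=$1100.00 total_interest=$0.00
After 2 (year_end (apply 12% annual interest)): balance=$1232.00 total_interest=$132.00
After 3 (withdraw($50)): balance=$1182.00 total_interest=$132.00
After 4 (year_end (apply 12% annual interest)): balance=$1323.84 total_interest=$273.84
After 5 (deposit($200)): balance=$1523.84 total_interest=$273.84
After 6 (month_end (apply 1% monthly interest)): balance=$1539.07 total_interest=$289.07

Answer: 289.07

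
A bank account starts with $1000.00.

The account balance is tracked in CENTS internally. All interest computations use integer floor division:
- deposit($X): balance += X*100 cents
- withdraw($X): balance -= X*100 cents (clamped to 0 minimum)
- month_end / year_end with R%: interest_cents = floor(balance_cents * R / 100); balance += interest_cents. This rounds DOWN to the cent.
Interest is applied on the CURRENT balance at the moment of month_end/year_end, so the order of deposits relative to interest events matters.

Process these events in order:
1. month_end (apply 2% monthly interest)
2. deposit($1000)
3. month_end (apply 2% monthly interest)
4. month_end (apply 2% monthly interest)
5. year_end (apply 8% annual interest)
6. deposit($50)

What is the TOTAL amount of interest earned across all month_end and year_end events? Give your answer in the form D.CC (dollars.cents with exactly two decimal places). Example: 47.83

After 1 (month_end (apply 2% monthly interest)): balance=$1020.00 total_interest=$20.00
After 2 (deposit($1000)): balance=$2020.00 total_interest=$20.00
After 3 (month_end (apply 2% monthly interest)): balance=$2060.40 total_interest=$60.40
After 4 (month_end (apply 2% monthly interest)): balance=$2101.60 total_interest=$101.60
After 5 (year_end (apply 8% annual interest)): balance=$2269.72 total_interest=$269.72
After 6 (deposit($50)): balance=$2319.72 total_interest=$269.72

Answer: 269.72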